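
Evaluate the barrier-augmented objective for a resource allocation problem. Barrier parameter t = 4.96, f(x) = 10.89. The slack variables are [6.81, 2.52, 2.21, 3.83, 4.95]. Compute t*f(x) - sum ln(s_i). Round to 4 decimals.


Step 1: Compute log-barrier.
ln values: [1.9184, 0.9243, 0.793, 1.3429, 1.5994]
phi = -(1.9184 + 0.9243 + 0.793 + 1.3429 + 1.5994) = -6.5779
Step 2: Compute augmented objective.
t*f(x) = 4.96*10.89 = 54.0144
Total = 54.0144 - 6.5779 = 47.4365


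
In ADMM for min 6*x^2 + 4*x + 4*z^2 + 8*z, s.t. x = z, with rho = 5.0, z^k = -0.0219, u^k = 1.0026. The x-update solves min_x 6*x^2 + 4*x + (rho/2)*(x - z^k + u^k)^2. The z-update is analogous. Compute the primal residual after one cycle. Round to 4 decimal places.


ADMM iteration with rho = 5.0, z^k = -0.0219, u^k = 1.0026
Step 1: x-update.
Minimize 6*x^2 + 4*x + (5.0/2)*(x + 0.0219 + 1.0026)^2
FOC: (2*6 + 5.0)*x = -4 + 5.0*(-0.0219 - 1.0026)
x^{k+1} = -0.5366
Step 2: z-update.
Minimize 4*z^2 + 8*z + (5.0/2)*(-0.5366 - z + 1.0026)^2
FOC: (2*4 + 5.0)*z = -8 + 5.0*(-0.5366 + 1.0026)
z^{k+1} = -0.4362
Step 3: u-update.
u^{k+1} = 1.0026 - 0.5366 + 0.4362 = 0.9021
Step 4: Primal residual = |-0.5366 + 0.4362| = 0.1005


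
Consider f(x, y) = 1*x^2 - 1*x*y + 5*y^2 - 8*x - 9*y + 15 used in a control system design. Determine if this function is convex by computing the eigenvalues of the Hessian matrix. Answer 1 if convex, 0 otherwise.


The Hessian of f(x,y) = 1*x^2 - 1*x*y + 5*y^2 - 8*x - 9*y + 15 is:
H = [[2, -1], [-1, 10]]
Trace = 2 + 10 = 12
Determinant = 2*10 - (-1)^2 = 19
Discriminant = (12)^2 - 4*19 = 68.0
Eigenvalues: lambda_1 = 1.8769, lambda_2 = 10.1231
The function is convex.

1


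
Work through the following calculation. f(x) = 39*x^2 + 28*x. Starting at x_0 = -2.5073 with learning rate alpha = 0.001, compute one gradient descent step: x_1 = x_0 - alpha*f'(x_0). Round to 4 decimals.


We compute the gradient at x_0 and apply the update.
f'(x) = 78*x + 28
f'(-2.5073) = 78*-2.5073 + 28 = -167.5694
x_1 = -2.5073 - 0.001*-167.5694 = -2.3397


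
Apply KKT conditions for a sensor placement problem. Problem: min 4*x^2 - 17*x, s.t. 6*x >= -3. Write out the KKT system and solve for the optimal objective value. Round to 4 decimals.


Step 1: Try lambda = 0 (constraint inactive).
Stationarity: 2*4*x - 17 = 0
x* = 17/(2*4) = 2.125
Check constraint: 6*2.125 = 12.75 >= -3 -- satisfied.
Step 2: Compute optimal value.
f(x*) = 4*2.125^2 - 17*2.125 = -18.0625


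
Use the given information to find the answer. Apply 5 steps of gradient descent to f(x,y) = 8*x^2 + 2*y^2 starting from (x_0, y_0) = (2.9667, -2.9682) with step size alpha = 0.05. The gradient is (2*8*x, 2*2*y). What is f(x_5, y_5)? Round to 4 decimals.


Gradient descent on f(x,y) = 8*x^2 + 2*y^2.
Starting point: (2.9667, -2.9682), alpha = 0.05
Step 1: grad_x = 2*8*2.9667 = 47.4672, grad_y = 2*2*-2.9682 = -11.8728
  x_1 = 2.9667 - 0.05*47.4672 = 0.5933
  y_1 = -2.9682 - 0.05*-11.8728 = -2.3746
Step 2: grad_x = 2*8*0.5933 = 9.4934, grad_y = 2*2*-2.3746 = -9.4982
  x_2 = 0.5933 - 0.05*9.4934 = 0.1187
  y_2 = -2.3746 - 0.05*-9.4982 = -1.8996
Step 3: grad_x = 2*8*0.1187 = 1.8987, grad_y = 2*2*-1.8996 = -7.5986
  x_3 = 0.1187 - 0.05*1.8987 = 0.0237
  y_3 = -1.8996 - 0.05*-7.5986 = -1.5197
Step 4: grad_x = 2*8*0.0237 = 0.3797, grad_y = 2*2*-1.5197 = -6.0789
  x_4 = 0.0237 - 0.05*0.3797 = 0.0047
  y_4 = -1.5197 - 0.05*-6.0789 = -1.2158
Step 5: grad_x = 2*8*0.0047 = 0.0759, grad_y = 2*2*-1.2158 = -4.8631
  x_5 = 0.0047 - 0.05*0.0759 = 0.0009
  y_5 = -1.2158 - 0.05*-4.8631 = -0.9726
f(0.0009, -0.9726) = 8*0.0009^2 + 2*(-0.9726)^2 = 1.892


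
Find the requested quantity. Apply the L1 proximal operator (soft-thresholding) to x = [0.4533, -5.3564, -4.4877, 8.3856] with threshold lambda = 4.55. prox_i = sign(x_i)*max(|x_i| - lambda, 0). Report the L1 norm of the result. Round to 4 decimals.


Soft-thresholding with lambda = 4.55:
prox(0.4533) = sign(0.4533)*max(|0.4533| - 4.55, 0) = 0.0
prox(-5.3564) = sign(-5.3564)*max(|-5.3564| - 4.55, 0) = -0.8064
prox(-4.4877) = sign(-4.4877)*max(|-4.4877| - 4.55, 0) = 0.0
prox(8.3856) = sign(8.3856)*max(|8.3856| - 4.55, 0) = 3.8356
prox(x) = [0.0, -0.8064, 0.0, 3.8356]
||prox(x)||_1 = 0.0 + 0.8064 + 0.0 + 3.8356 = 4.642


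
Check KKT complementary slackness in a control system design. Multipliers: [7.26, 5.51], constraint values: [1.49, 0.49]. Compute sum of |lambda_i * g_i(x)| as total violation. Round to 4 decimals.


KKT complementary slackness check:
lambda_1 * g_1 = 7.26 * 1.49 = 10.8174
lambda_2 * g_2 = 5.51 * 0.49 = 2.6999
Total violation = 10.8174 + 2.6999 = 13.5173


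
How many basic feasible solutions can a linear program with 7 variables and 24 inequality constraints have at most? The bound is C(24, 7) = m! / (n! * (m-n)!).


Each vertex corresponds to some choice of n active constraints out of m, so the number of vertices is at most C(m, n) = m! / (n!(m-n)!).
m = 24, n = 7
Numerator: 24 * 23 * 22 * 21 * 20 * 19 * 18
Denominator: 7! = 5040
C(24, 7) = 346104


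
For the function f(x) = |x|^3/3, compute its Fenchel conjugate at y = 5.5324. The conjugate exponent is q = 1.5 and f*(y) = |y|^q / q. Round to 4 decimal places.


The conjugate exponent q satisfies 1/p + 1/q = 1.
p = 3, so q = 3/(3 - 1) = 1.5
|y|^q = 5.5324^1.5 = 13.0128
f*(5.5324) = 13.0128 / 1.5 = 8.6752


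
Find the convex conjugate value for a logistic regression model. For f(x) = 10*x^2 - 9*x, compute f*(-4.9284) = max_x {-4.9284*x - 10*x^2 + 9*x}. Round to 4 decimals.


f*(y) = sup_x {y*x - a*x^2 - b*x} = sup_x {(y-b)*x - a*x^2}
FOC: (y - b) - 2a*x = 0 => x* = (y - b)/(2a)
x* = (-4.9284 + 9)/(2*10) = 0.2036
f*(-4.9284) = (y-b)^2/(4a) = (-4.9284 + 9)^2/(4*10)
= 16.5779/40 = 0.4144


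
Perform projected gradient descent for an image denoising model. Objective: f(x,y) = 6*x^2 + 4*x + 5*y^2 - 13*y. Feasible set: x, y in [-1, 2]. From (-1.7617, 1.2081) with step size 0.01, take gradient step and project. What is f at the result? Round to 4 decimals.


Step 1: Compute gradient at (-1.7617, 1.2081).
grad_x = 2*6*-1.7617 + 4 = -17.1404
grad_y = 2*5*1.2081 - 13 = -0.919
Step 2: Gradient step.
x_raw = -1.7617 - 0.01*-17.1404 = -1.5903
y_raw = 1.2081 - 0.01*-0.919 = 1.2173
Step 3: Project onto [-1, 2].
x_proj = clip(-1.5903) = -1.0
y_proj = clip(1.2173) = 1.2173
Step 4: Evaluate f.
f(-1.0, 1.2173) = -6.4158


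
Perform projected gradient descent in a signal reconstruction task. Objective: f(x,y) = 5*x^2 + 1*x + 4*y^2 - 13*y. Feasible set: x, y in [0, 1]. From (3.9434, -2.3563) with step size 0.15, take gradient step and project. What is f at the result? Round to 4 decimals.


Step 1: Compute gradient at (3.9434, -2.3563).
grad_x = 2*5*3.9434 + 1 = 40.434
grad_y = 2*4*-2.3563 - 13 = -31.8504
Step 2: Gradient step.
x_raw = 3.9434 - 0.15*40.434 = -2.1217
y_raw = -2.3563 - 0.15*-31.8504 = 2.4213
Step 3: Project onto [0, 1].
x_proj = clip(-2.1217) = 0.0
y_proj = clip(2.4213) = 1.0
Step 4: Evaluate f.
f(0.0, 1.0) = -9.0


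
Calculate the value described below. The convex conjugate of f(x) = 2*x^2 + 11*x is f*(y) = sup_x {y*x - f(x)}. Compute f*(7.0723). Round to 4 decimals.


f*(y) = sup_x {y*x - a*x^2 - b*x} = sup_x {(y-b)*x - a*x^2}
FOC: (y - b) - 2a*x = 0 => x* = (y - b)/(2a)
x* = (7.0723 - 11)/(2*2) = -0.9819
f*(7.0723) = (y-b)^2/(4a) = (7.0723 - 11)^2/(4*2)
= 15.4268/8 = 1.9284


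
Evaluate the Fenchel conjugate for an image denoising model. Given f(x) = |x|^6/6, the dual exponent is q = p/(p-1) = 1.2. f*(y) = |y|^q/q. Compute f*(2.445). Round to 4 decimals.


The conjugate exponent q satisfies 1/p + 1/q = 1.
p = 6, so q = 6/(6 - 1) = 1.2
|y|^q = 2.445^1.2 = 2.9237
f*(2.445) = 2.9237 / 1.2 = 2.4364


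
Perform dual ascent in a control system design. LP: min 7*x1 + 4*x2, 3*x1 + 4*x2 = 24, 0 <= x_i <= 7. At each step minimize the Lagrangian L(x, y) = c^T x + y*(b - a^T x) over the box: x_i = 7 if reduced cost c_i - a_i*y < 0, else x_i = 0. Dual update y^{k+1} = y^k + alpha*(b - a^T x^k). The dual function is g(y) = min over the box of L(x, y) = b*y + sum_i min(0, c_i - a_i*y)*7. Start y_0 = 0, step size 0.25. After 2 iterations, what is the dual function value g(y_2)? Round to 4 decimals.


Dual ascent for LP: min 7*x1 + 4*x2, 3*x1 + 4*x2 = 24, 0 <= x_i <= 7
Step 1: y^k = 0.0, reduced costs: (7.0, 4.0)
  x^k = (0.0, 0.0), subgradient = b - a^T x = 24.0
  y^{k+1} = 0.0 + 0.25*24.0 = 6.0
Step 2: y^k = 6.0, reduced costs: (-11.0, -20.0)
  x^k = (7.0, 7.0), subgradient = b - a^T x = -25.0
  y^{k+1} = 6.0 + 0.25*-25.0 = -0.25
Dual objective at y_2 = -0.25: reduced costs (7.75, 5.0), box minimizer x = (0.0, 0.0)
g(y_2) = b*y + (c1 - a1*y)*x1 + (c2 - a2*y)*x2 = 24*(-0.25) + 7.75*0.0 + 5.0*0.0 = -6.0 + 0.0 + 0.0 = -6.0


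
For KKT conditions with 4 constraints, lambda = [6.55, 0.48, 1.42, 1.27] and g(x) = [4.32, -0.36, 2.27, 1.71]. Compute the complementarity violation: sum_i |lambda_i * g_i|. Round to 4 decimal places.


KKT complementary slackness check:
lambda_1 * g_1 = 6.55 * 4.32 = 28.296
lambda_2 * g_2 = 0.48 * -0.36 = -0.1728
lambda_3 * g_3 = 1.42 * 2.27 = 3.2234
lambda_4 * g_4 = 1.27 * 1.71 = 2.1717
Total violation = 28.296 + 0.1728 + 3.2234 + 2.1717 = 33.8639


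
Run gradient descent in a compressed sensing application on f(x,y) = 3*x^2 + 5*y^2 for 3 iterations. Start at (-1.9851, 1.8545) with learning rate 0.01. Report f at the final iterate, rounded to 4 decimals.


Gradient descent on f(x,y) = 3*x^2 + 5*y^2.
Starting point: (-1.9851, 1.8545), alpha = 0.01
Step 1: grad_x = 2*3*-1.9851 = -11.9106, grad_y = 2*5*1.8545 = 18.545
  x_1 = -1.9851 - 0.01*-11.9106 = -1.866
  y_1 = 1.8545 - 0.01*18.545 = 1.6691
Step 2: grad_x = 2*3*-1.866 = -11.196, grad_y = 2*5*1.6691 = 16.6905
  x_2 = -1.866 - 0.01*-11.196 = -1.754
  y_2 = 1.6691 - 0.01*16.6905 = 1.5021
Step 3: grad_x = 2*3*-1.754 = -10.5242, grad_y = 2*5*1.5021 = 15.0215
  x_3 = -1.754 - 0.01*-10.5242 = -1.6488
  y_3 = 1.5021 - 0.01*15.0215 = 1.3519
f(-1.6488, 1.3519) = 3*(-1.6488)^2 + 5*1.3519^2 = 17.2941


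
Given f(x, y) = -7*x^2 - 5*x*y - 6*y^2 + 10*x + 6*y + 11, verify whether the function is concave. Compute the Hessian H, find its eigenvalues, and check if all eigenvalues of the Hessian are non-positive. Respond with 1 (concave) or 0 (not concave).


The Hessian of f(x,y) = -7*x^2 - 5*x*y - 6*y^2 + 10*x + 6*y + 11 is:
H = [[-14, -5], [-5, -12]]
Trace = -14 - 12 = -26
Determinant = -14*-12 - (-5)^2 = 143
Discriminant = (-26)^2 - 4*143 = 104.0
Eigenvalues: lambda_1 = -18.099, lambda_2 = -7.901
The function is concave.

1


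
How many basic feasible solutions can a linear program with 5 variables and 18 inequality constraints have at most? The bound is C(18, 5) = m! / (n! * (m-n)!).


Each vertex corresponds to some choice of n active constraints out of m, so the number of vertices is at most C(m, n) = m! / (n!(m-n)!).
m = 18, n = 5
Numerator: 18 * 17 * 16 * 15 * 14
Denominator: 5! = 120
C(18, 5) = 8568


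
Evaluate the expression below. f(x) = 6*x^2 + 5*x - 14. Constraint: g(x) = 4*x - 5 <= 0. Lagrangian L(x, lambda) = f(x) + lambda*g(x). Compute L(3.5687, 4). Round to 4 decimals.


Step 1: Evaluate f(x).
f(3.5687) = 6*3.5687^2 + 5*3.5687 - 14 = 80.2572
Step 2: Evaluate g(x).
g(3.5687) = 4*3.5687 - 5 = 9.2748
Step 3: Compute Lagrangian.
L = 80.2572 + 4*9.2748 = 117.3564


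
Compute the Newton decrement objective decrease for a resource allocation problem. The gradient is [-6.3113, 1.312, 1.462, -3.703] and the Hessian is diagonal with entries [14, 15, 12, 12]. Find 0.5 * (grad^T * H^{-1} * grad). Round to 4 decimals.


Step 1: H is diagonal, so H^(-1) * g = [-0.4508, 0.0875, 0.1218, -0.3086].
Step 2: g^T H^(-1) g = sum_i g_i^2 / H_ii
  = (-6.3113)^2/14 + (1.312)^2/15 + (1.462)^2/12 + (-3.703)^2/12
  = 2.8452 + 0.1148 + 0.1781 + 1.1427 = 4.2807
Step 3: Objective decrease = 0.5 * g^T H^(-1) g = 2.1404


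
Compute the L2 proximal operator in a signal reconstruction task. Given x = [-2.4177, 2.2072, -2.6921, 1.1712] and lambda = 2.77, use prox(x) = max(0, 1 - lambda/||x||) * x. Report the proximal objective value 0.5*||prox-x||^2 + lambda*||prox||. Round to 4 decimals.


Step 1: Compute ||x||.
||x|| = 4.3973
Step 2: Compute scaling factor.
scale = max(0, 1 - 2.77/4.3973) = 0.3701
Step 3: prox(x) = [-0.8947, 0.8168, -0.9963, 0.4334]
||prox(x)|| = 1.6273
Step 4: Proximal objective.
0.5*||prox-x||^2 = 3.8365
lambda*||prox|| = 4.5076
Total = 8.344


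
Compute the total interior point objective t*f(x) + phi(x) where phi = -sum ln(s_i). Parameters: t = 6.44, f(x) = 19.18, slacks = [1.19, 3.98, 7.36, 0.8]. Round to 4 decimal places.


Step 1: Compute log-barrier.
ln values: [0.174, 1.3813, 1.9961, -0.2231]
phi = -(0.174 + 1.3813 + 1.9961 - 0.2231) = -3.3282
Step 2: Compute augmented objective.
t*f(x) = 6.44*19.18 = 123.5192
Total = 123.5192 - 3.3282 = 120.191


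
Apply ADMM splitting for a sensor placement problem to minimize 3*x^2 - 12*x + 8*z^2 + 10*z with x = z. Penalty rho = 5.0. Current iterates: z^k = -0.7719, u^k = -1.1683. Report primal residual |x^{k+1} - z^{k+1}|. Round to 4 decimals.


ADMM iteration with rho = 5.0, z^k = -0.7719, u^k = -1.1683
Step 1: x-update.
Minimize 3*x^2 - 12*x + (5.0/2)*(x + 0.7719 - 1.1683)^2
FOC: (2*3 + 5.0)*x = 12 + 5.0*(-0.7719 + 1.1683)
x^{k+1} = 1.2711
Step 2: z-update.
Minimize 8*z^2 + 10*z + (5.0/2)*(1.2711 - z - 1.1683)^2
FOC: (2*8 + 5.0)*z = -10 + 5.0*(1.2711 - 1.1683)
z^{k+1} = -0.4517
Step 3: u-update.
u^{k+1} = -1.1683 + 1.2711 + 0.4517 = 0.5545
Step 4: Primal residual = |1.2711 + 0.4517| = 1.7228


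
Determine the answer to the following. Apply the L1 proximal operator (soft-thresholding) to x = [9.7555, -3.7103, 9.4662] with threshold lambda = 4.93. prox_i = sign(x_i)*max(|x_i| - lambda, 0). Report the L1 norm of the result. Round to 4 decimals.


Soft-thresholding with lambda = 4.93:
prox(9.7555) = sign(9.7555)*max(|9.7555| - 4.93, 0) = 4.8255
prox(-3.7103) = sign(-3.7103)*max(|-3.7103| - 4.93, 0) = 0.0
prox(9.4662) = sign(9.4662)*max(|9.4662| - 4.93, 0) = 4.5362
prox(x) = [4.8255, 0.0, 4.5362]
||prox(x)||_1 = 4.8255 + 0.0 + 4.5362 = 9.3617


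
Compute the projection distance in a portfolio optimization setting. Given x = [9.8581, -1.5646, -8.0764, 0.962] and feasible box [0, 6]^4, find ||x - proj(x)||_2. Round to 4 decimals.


Project each component onto [0, 6].
clip(9.8581) = 6.0, clip(-1.5646) = 0.0, clip(-8.0764) = 0.0, clip(0.962) = 0.962
Projection = [6.0, 0.0, 0.0, 0.962]
Squared diffs: [14.8849, 2.448, 65.2282, 0.0]
Distance = sqrt(82.5611) = 9.0863


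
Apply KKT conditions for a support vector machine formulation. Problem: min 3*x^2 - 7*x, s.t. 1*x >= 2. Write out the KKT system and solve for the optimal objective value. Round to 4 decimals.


Step 1: Try lambda = 0 (constraint inactive).
x_unc = 7/(2*3) = 1.1667
Check: 1*1.1667 = 1.1667 < 2 -- violated!
Step 2: Constraint must be active: 1*x = 2
x* = 2/1 = 2.0
lambda = (2*3*2.0 - 7)/1 = 5.0
Step 3: Compute optimal value.
f(x*) = 3*2.0^2 - 7*2.0 = -2.0


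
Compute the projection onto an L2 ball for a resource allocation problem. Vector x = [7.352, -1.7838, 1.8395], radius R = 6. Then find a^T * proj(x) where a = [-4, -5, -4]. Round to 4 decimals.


Step 1: Compute ||x|| (intermediates to 6 decimals).
||x|| = sqrt(7.352^2 + (-1.7838)^2 + 1.8395^2) = 7.785731
Step 2: Project.
Since ||x|| > R, scale = R/||x|| = 6/7.785731 = 0.770641, proj(x) = scale * x
proj(x) = [5.665753, -1.374669, 1.417594]
Step 3: Dot product.
a^T * proj(x) = -4*5.665753 - 5*(-1.374669) - 4*1.417594 = -21.46


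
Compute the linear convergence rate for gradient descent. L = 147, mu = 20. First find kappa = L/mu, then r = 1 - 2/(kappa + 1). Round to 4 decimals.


Step 1: Compute the condition number.
kappa = L/mu = 147/20 = 7.35
Step 2: Compute the convergence rate.
r = 1 - 2/(kappa + 1) = 1 - 2*mu/(L + mu) = (L - mu)/(L + mu) = 127/167 = 0.7605


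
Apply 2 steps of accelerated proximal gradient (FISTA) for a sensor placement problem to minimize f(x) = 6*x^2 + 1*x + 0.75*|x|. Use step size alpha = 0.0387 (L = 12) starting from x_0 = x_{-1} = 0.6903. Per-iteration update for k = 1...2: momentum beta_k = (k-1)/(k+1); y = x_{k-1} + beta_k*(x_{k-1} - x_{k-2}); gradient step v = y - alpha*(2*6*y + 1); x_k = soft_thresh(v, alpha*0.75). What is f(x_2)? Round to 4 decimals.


FISTA on f(x) = 6*x^2 + 1*x + 0.75*|x|
L = 12, alpha = 0.0387
Iteration 1: beta = 0.0, y = 0.6903 + 0.0*(0.6903 - 0.6903) = 0.6903
  grad(y) = 9.2836, v = y - alpha*grad = 0.331
  prox(v) = soft_thresh(0.331, 0.029) = 0.302
Iteration 2: beta = 0.3333, y = 0.302 + 0.3333*(0.302 - 0.6903) = 0.1726
  grad(y) = 3.0708, v = y - alpha*grad = 0.0537
  prox(v) = soft_thresh(0.0537, 0.029) = 0.0247
f(x_2) = 6*0.0247^2 + 1*0.0247 + 0.75*|0.0247| = 0.0469


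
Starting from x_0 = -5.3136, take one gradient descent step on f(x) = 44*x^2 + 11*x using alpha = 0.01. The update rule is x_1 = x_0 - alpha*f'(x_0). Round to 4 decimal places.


We compute the gradient at x_0 and apply the update.
f'(x) = 88*x + 11
f'(-5.3136) = 88*-5.3136 + 11 = -456.5968
x_1 = -5.3136 - 0.01*-456.5968 = -0.7476


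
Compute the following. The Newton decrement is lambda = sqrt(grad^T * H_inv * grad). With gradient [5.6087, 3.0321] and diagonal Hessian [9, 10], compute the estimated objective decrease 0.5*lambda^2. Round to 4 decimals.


Step 1: H is diagonal, so H^(-1) * g = [0.6232, 0.3032].
Step 2: g^T H^(-1) g = sum_i g_i^2 / H_ii
  = (5.6087)^2/9 + (3.0321)^2/10
  = 3.4953 + 0.9194 = 4.4146
Step 3: Objective decrease = 0.5 * g^T H^(-1) g = 2.2073


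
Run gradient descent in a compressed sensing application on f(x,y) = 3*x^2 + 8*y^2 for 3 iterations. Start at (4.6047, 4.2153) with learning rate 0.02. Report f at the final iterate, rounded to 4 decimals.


Gradient descent on f(x,y) = 3*x^2 + 8*y^2.
Starting point: (4.6047, 4.2153), alpha = 0.02
Step 1: grad_x = 2*3*4.6047 = 27.6282, grad_y = 2*8*4.2153 = 67.4448
  x_1 = 4.6047 - 0.02*27.6282 = 4.0521
  y_1 = 4.2153 - 0.02*67.4448 = 2.8664
Step 2: grad_x = 2*3*4.0521 = 24.3128, grad_y = 2*8*2.8664 = 45.8625
  x_2 = 4.0521 - 0.02*24.3128 = 3.5659
  y_2 = 2.8664 - 0.02*45.8625 = 1.9492
Step 3: grad_x = 2*3*3.5659 = 21.3953, grad_y = 2*8*1.9492 = 31.1865
  x_3 = 3.5659 - 0.02*21.3953 = 3.138
  y_3 = 1.9492 - 0.02*31.1865 = 1.3254
f(3.138, 1.3254) = 3*3.138^2 + 8*1.3254^2 = 43.5947


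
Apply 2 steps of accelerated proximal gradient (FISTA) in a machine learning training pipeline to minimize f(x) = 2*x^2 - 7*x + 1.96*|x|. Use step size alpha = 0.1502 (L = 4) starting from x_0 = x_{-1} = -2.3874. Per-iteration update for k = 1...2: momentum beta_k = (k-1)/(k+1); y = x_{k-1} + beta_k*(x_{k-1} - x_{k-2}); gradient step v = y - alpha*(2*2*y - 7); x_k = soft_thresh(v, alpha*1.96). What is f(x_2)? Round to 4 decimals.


FISTA on f(x) = 2*x^2 - 7*x + 1.96*|x|
L = 4, alpha = 0.1502
Iteration 1: beta = 0.0, y = -2.3874 + 0.0*(-2.3874 + 2.3874) = -2.3874
  grad(y) = -16.5496, v = y - alpha*grad = 0.0983
  prox(v) = soft_thresh(0.0983, 0.2944) = 0.0
Iteration 2: beta = 0.3333, y = 0.0 + 0.3333*(0.0 + 2.3874) = 0.7958
  grad(y) = -3.8168, v = y - alpha*grad = 1.3691
  prox(v) = soft_thresh(1.3691, 0.2944) = 1.0747
f(x_2) = 2*1.0747^2 - 7*1.0747 + 1.96*|1.0747| = -3.1065


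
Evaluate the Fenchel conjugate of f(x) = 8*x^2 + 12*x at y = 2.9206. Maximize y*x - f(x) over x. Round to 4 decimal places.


f*(y) = sup_x {y*x - a*x^2 - b*x} = sup_x {(y-b)*x - a*x^2}
FOC: (y - b) - 2a*x = 0 => x* = (y - b)/(2a)
x* = (2.9206 - 12)/(2*8) = -0.5675
f*(2.9206) = (y-b)^2/(4a) = (2.9206 - 12)^2/(4*8)
= 82.4355/32 = 2.5761


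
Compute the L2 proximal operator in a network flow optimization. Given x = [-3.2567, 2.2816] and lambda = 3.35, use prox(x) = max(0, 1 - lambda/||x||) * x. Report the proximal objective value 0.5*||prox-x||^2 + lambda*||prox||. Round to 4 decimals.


Step 1: Compute ||x||.
||x|| = 3.9764
Step 2: Compute scaling factor.
scale = max(0, 1 - 3.35/3.9764) = 0.1575
Step 3: prox(x) = [-0.513, 0.3594]
||prox(x)|| = 0.6264
Step 4: Proximal objective.
0.5*||prox-x||^2 = 5.6113
lambda*||prox|| = 2.0984
Total = 7.7097


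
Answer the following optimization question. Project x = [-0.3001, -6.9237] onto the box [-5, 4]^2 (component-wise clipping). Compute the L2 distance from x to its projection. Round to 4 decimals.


Project each component onto [-5, 4].
clip(-0.3001) = -0.3001, clip(-6.9237) = -5.0
Projection = [-0.3001, -5.0]
Squared diffs: [0.0, 3.7006]
Distance = sqrt(3.7006) = 1.9237


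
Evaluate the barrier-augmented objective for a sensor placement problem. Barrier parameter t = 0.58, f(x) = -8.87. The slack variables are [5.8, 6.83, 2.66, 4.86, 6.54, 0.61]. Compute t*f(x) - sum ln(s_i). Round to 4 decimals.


Step 1: Compute log-barrier.
ln values: [1.7579, 1.9213, 0.9783, 1.581, 1.8779, -0.4943]
phi = -(1.7579 + 1.9213 + 0.9783 + 1.581 + 1.8779 - 0.4943) = -7.6222
Step 2: Compute augmented objective.
t*f(x) = 0.58*-8.87 = -5.1446
Total = -5.1446 - 7.6222 = -12.7668


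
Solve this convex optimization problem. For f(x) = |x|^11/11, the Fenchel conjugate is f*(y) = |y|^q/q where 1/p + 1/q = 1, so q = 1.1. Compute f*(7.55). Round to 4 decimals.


The conjugate exponent q satisfies 1/p + 1/q = 1.
p = 11, so q = 11/(11 - 1) = 1.1
|y|^q = 7.55^1.1 = 9.2415
f*(7.55) = 9.2415 / 1.1 = 8.4013


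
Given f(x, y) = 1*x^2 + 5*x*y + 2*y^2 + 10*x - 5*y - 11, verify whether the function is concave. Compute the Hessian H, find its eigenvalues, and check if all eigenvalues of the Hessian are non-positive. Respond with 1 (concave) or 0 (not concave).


The Hessian of f(x,y) = 1*x^2 + 5*x*y + 2*y^2 + 10*x - 5*y - 11 is:
H = [[2, 5], [5, 4]]
Trace = 2 + 4 = 6
Determinant = 2*4 - (5)^2 = -17
Discriminant = (6)^2 - 4*-17 = 104.0
Eigenvalues: lambda_1 = -2.099, lambda_2 = 8.099
The function is not concave.

0


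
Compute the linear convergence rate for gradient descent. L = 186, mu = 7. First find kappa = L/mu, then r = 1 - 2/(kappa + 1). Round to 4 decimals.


Step 1: Compute the condition number.
kappa = L/mu = 186/7 = 26.5714
Step 2: Compute the convergence rate.
r = 1 - 2/(kappa + 1) = 1 - 2*mu/(L + mu) = (L - mu)/(L + mu) = 179/193 = 0.9275


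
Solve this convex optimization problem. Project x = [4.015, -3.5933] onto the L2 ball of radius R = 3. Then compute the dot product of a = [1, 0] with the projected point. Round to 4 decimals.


Step 1: Compute ||x|| (intermediates to 6 decimals).
||x|| = sqrt(4.015^2 + (-3.5933)^2) = 5.388138
Step 2: Project.
Since ||x|| > R, scale = R/||x|| = 3/5.388138 = 0.556779, proj(x) = scale * x
proj(x) = [2.235468, -2.000674]
Step 3: Dot product.
a^T * proj(x) = 1*2.235468 + 0*(-2.000674) = 2.2355


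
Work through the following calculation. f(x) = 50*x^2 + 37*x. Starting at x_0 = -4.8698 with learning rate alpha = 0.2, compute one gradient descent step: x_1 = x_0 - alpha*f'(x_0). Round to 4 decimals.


We compute the gradient at x_0 and apply the update.
f'(x) = 100*x + 37
f'(-4.8698) = 100*-4.8698 + 37 = -449.98
x_1 = -4.8698 - 0.2*-449.98 = 85.1262


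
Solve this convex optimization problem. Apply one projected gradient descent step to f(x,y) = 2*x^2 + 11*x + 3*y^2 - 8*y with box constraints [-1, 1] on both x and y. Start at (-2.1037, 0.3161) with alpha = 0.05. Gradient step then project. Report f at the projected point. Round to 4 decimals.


Step 1: Compute gradient at (-2.1037, 0.3161).
grad_x = 2*2*-2.1037 + 11 = 2.5852
grad_y = 2*3*0.3161 - 8 = -6.1034
Step 2: Gradient step.
x_raw = -2.1037 - 0.05*2.5852 = -2.233
y_raw = 0.3161 - 0.05*-6.1034 = 0.6213
Step 3: Project onto [-1, 1].
x_proj = clip(-2.233) = -1.0
y_proj = clip(0.6213) = 0.6213
Step 4: Evaluate f.
f(-1.0, 0.6213) = -12.8122


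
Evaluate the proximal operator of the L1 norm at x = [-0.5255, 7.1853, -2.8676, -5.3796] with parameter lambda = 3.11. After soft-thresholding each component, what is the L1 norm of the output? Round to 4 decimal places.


Soft-thresholding with lambda = 3.11:
prox(-0.5255) = sign(-0.5255)*max(|-0.5255| - 3.11, 0) = 0.0
prox(7.1853) = sign(7.1853)*max(|7.1853| - 3.11, 0) = 4.0753
prox(-2.8676) = sign(-2.8676)*max(|-2.8676| - 3.11, 0) = 0.0
prox(-5.3796) = sign(-5.3796)*max(|-5.3796| - 3.11, 0) = -2.2696
prox(x) = [0.0, 4.0753, 0.0, -2.2696]
||prox(x)||_1 = 0.0 + 4.0753 + 0.0 + 2.2696 = 6.3449


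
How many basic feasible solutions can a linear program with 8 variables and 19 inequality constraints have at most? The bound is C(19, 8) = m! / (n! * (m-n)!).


Each vertex corresponds to some choice of n active constraints out of m, so the number of vertices is at most C(m, n) = m! / (n!(m-n)!).
m = 19, n = 8
Numerator: 19 * 18 * 17 * 16 * 15 * 14 * 13 * 12
Denominator: 8! = 40320
C(19, 8) = 75582


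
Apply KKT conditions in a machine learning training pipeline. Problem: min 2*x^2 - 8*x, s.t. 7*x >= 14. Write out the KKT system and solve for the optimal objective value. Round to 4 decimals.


Step 1: Try lambda = 0 (constraint inactive).
Stationarity: 2*2*x - 8 = 0
x* = 8/(2*2) = 2.0
Check constraint: 7*2.0 = 14.0 >= 14 -- satisfied.
Step 2: Compute optimal value.
f(x*) = 2*2.0^2 - 8*2.0 = -8.0


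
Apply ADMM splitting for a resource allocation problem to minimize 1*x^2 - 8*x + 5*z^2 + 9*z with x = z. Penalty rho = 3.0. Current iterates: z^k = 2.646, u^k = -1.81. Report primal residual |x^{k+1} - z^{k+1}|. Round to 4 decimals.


ADMM iteration with rho = 3.0, z^k = 2.646, u^k = -1.81
Step 1: x-update.
Minimize 1*x^2 - 8*x + (3.0/2)*(x - 2.646 - 1.81)^2
FOC: (2*1 + 3.0)*x = 8 + 3.0*(2.646 + 1.81)
x^{k+1} = 4.2736
Step 2: z-update.
Minimize 5*z^2 + 9*z + (3.0/2)*(4.2736 - z - 1.81)^2
FOC: (2*5 + 3.0)*z = -9 + 3.0*(4.2736 - 1.81)
z^{k+1} = -0.1238
Step 3: u-update.
u^{k+1} = -1.81 + 4.2736 + 0.1238 = 2.5874
Step 4: Primal residual = |4.2736 + 0.1238| = 4.3974


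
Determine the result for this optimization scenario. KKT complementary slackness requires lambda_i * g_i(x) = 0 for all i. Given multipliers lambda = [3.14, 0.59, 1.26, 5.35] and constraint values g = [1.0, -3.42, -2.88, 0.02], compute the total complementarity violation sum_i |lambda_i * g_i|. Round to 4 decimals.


KKT complementary slackness check:
lambda_1 * g_1 = 3.14 * 1.0 = 3.14
lambda_2 * g_2 = 0.59 * -3.42 = -2.0178
lambda_3 * g_3 = 1.26 * -2.88 = -3.6288
lambda_4 * g_4 = 5.35 * 0.02 = 0.107
Total violation = 3.14 + 2.0178 + 3.6288 + 0.107 = 8.8936


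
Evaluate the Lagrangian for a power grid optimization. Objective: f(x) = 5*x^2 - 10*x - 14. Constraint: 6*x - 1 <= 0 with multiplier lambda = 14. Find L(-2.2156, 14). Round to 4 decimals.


Step 1: Evaluate f(x).
f(-2.2156) = 5*(-2.2156)^2 - 10*(-2.2156) - 14 = 32.7004
Step 2: Evaluate g(x).
g(-2.2156) = 6*-2.2156 - 1 = -14.2936
Step 3: Compute Lagrangian.
L = 32.7004 + 14*-14.2936 = -167.41


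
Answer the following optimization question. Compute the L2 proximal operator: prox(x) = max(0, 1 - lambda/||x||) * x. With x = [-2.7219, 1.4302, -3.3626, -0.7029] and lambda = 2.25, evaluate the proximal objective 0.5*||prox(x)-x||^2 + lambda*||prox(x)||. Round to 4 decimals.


Step 1: Compute ||x||.
||x|| = 4.6104
Step 2: Compute scaling factor.
scale = max(0, 1 - 2.25/4.6104) = 0.512
Step 3: prox(x) = [-1.3935, 0.7322, -1.7215, -0.3599]
||prox(x)|| = 2.3604
Step 4: Proximal objective.
0.5*||prox-x||^2 = 2.5313
lambda*||prox|| = 5.3109
Total = 7.842


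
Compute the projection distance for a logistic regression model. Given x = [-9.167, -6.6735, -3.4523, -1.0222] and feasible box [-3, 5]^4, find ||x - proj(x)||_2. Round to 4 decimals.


Project each component onto [-3, 5].
clip(-9.167) = -3.0, clip(-6.6735) = -3.0, clip(-3.4523) = -3.0, clip(-1.0222) = -1.0222
Projection = [-3.0, -3.0, -3.0, -1.0222]
Squared diffs: [38.0319, 13.4946, 0.2046, 0.0]
Distance = sqrt(51.7311) = 7.1924


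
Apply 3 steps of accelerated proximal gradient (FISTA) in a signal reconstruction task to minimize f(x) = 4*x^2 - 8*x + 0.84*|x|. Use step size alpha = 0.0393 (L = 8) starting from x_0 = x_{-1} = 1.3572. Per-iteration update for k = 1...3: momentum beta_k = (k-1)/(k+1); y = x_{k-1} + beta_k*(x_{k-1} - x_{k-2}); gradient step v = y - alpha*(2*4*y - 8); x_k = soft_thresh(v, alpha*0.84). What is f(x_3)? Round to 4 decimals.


FISTA on f(x) = 4*x^2 - 8*x + 0.84*|x|
L = 8, alpha = 0.0393
Iteration 1: beta = 0.0, y = 1.3572 + 0.0*(1.3572 - 1.3572) = 1.3572
  grad(y) = 2.8576, v = y - alpha*grad = 1.2449
  prox(v) = soft_thresh(1.2449, 0.033) = 1.2119
Iteration 2: beta = 0.3333, y = 1.2119 + 0.3333*(1.2119 - 1.3572) = 1.1634
  grad(y) = 1.3076, v = y - alpha*grad = 1.1121
  prox(v) = soft_thresh(1.1121, 0.033) = 1.079
Iteration 3: beta = 0.5, y = 1.079 + 0.5*(1.079 - 1.2119) = 1.0126
  grad(y) = 0.101, v = y - alpha*grad = 1.0087
  prox(v) = soft_thresh(1.0087, 0.033) = 0.9756
f(x_3) = 4*0.9756^2 - 8*0.9756 + 0.84*|0.9756| = -3.1781


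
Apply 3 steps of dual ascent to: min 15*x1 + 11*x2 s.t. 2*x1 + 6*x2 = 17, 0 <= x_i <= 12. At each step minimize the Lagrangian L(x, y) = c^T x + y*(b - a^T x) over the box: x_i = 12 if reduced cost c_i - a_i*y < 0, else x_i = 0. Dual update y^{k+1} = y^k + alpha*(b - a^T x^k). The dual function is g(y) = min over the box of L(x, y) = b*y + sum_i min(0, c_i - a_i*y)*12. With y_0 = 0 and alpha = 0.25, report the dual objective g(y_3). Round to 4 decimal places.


Dual ascent for LP: min 15*x1 + 11*x2, 2*x1 + 6*x2 = 17, 0 <= x_i <= 12
Step 1: y^k = 0.0, reduced costs: (15.0, 11.0)
  x^k = (0.0, 0.0), subgradient = b - a^T x = 17.0
  y^{k+1} = 0.0 + 0.25*17.0 = 4.25
Step 2: y^k = 4.25, reduced costs: (6.5, -14.5)
  x^k = (0.0, 12.0), subgradient = b - a^T x = -55.0
  y^{k+1} = 4.25 + 0.25*-55.0 = -9.5
Step 3: y^k = -9.5, reduced costs: (34.0, 68.0)
  x^k = (0.0, 0.0), subgradient = b - a^T x = 17.0
  y^{k+1} = -9.5 + 0.25*17.0 = -5.25
Dual objective at y_3 = -5.25: reduced costs (25.5, 42.5), box minimizer x = (0.0, 0.0)
g(y_3) = b*y + (c1 - a1*y)*x1 + (c2 - a2*y)*x2 = 17*(-5.25) + 25.5*0.0 + 42.5*0.0 = -89.25 + 0.0 + 0.0 = -89.25


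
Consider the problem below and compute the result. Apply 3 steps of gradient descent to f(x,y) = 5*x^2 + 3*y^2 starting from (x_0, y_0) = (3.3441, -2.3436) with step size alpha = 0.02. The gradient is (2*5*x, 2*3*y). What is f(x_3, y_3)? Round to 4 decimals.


Gradient descent on f(x,y) = 5*x^2 + 3*y^2.
Starting point: (3.3441, -2.3436), alpha = 0.02
Step 1: grad_x = 2*5*3.3441 = 33.441, grad_y = 2*3*-2.3436 = -14.0616
  x_1 = 3.3441 - 0.02*33.441 = 2.6753
  y_1 = -2.3436 - 0.02*-14.0616 = -2.0624
Step 2: grad_x = 2*5*2.6753 = 26.7528, grad_y = 2*3*-2.0624 = -12.3742
  x_2 = 2.6753 - 0.02*26.7528 = 2.1402
  y_2 = -2.0624 - 0.02*-12.3742 = -1.8149
Step 3: grad_x = 2*5*2.1402 = 21.4022, grad_y = 2*3*-1.8149 = -10.8893
  x_3 = 2.1402 - 0.02*21.4022 = 1.7122
  y_3 = -1.8149 - 0.02*-10.8893 = -1.5971
f(1.7122, -1.5971) = 5*1.7122^2 + 3*(-1.5971)^2 = 22.31


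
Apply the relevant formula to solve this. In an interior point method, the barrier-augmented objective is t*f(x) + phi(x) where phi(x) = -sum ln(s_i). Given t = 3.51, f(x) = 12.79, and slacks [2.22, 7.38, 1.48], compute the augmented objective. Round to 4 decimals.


Step 1: Compute log-barrier.
ln values: [0.7975, 1.9988, 0.392]
phi = -(0.7975 + 1.9988 + 0.392) = -3.1883
Step 2: Compute augmented objective.
t*f(x) = 3.51*12.79 = 44.8929
Total = 44.8929 - 3.1883 = 41.7046


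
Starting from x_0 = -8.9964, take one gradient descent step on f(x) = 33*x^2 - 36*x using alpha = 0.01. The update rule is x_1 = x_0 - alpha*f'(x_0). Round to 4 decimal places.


We compute the gradient at x_0 and apply the update.
f'(x) = 66*x - 36
f'(-8.9964) = 66*-8.9964 - 36 = -629.7624
x_1 = -8.9964 - 0.01*-629.7624 = -2.6988


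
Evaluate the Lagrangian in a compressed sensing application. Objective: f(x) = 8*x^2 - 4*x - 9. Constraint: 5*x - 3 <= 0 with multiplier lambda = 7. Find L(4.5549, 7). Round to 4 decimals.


Step 1: Evaluate f(x).
f(4.5549) = 8*4.5549^2 - 4*4.5549 - 9 = 138.7573
Step 2: Evaluate g(x).
g(4.5549) = 5*4.5549 - 3 = 19.7745
Step 3: Compute Lagrangian.
L = 138.7573 + 7*19.7745 = 277.1788


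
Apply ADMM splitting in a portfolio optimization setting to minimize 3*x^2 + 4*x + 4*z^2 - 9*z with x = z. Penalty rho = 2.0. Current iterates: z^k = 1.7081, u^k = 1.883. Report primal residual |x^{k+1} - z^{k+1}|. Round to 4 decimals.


ADMM iteration with rho = 2.0, z^k = 1.7081, u^k = 1.883
Step 1: x-update.
Minimize 3*x^2 + 4*x + (2.0/2)*(x - 1.7081 + 1.883)^2
FOC: (2*3 + 2.0)*x = -4 + 2.0*(1.7081 - 1.883)
x^{k+1} = -0.5437
Step 2: z-update.
Minimize 4*z^2 - 9*z + (2.0/2)*(-0.5437 - z + 1.883)^2
FOC: (2*4 + 2.0)*z = 9 + 2.0*(-0.5437 + 1.883)
z^{k+1} = 1.1679
Step 3: u-update.
u^{k+1} = 1.883 - 0.5437 - 1.1679 = 0.1714
Step 4: Primal residual = |-0.5437 - 1.1679| = 1.7116


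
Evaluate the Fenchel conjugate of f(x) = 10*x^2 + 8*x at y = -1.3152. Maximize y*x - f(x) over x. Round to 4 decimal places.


f*(y) = sup_x {y*x - a*x^2 - b*x} = sup_x {(y-b)*x - a*x^2}
FOC: (y - b) - 2a*x = 0 => x* = (y - b)/(2a)
x* = (-1.3152 - 8)/(2*10) = -0.4658
f*(-1.3152) = (y-b)^2/(4a) = (-1.3152 - 8)^2/(4*10)
= 86.773/40 = 2.1693


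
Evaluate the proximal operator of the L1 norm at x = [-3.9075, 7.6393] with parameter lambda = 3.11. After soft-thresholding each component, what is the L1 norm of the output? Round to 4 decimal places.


Soft-thresholding with lambda = 3.11:
prox(-3.9075) = sign(-3.9075)*max(|-3.9075| - 3.11, 0) = -0.7975
prox(7.6393) = sign(7.6393)*max(|7.6393| - 3.11, 0) = 4.5293
prox(x) = [-0.7975, 4.5293]
||prox(x)||_1 = 0.7975 + 4.5293 = 5.3268


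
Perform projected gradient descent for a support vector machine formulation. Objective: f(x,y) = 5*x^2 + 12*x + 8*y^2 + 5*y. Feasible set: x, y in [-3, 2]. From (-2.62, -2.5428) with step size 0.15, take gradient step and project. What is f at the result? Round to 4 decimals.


Step 1: Compute gradient at (-2.62, -2.5428).
grad_x = 2*5*-2.62 + 12 = -14.2
grad_y = 2*8*-2.5428 + 5 = -35.6848
Step 2: Gradient step.
x_raw = -2.62 - 0.15*-14.2 = -0.49
y_raw = -2.5428 - 0.15*-35.6848 = 2.8099
Step 3: Project onto [-3, 2].
x_proj = clip(-0.49) = -0.49
y_proj = clip(2.8099) = 2.0
Step 4: Evaluate f.
f(-0.49, 2.0) = 37.3205


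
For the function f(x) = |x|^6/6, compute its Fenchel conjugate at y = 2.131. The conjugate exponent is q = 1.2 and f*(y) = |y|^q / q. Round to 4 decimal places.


The conjugate exponent q satisfies 1/p + 1/q = 1.
p = 6, so q = 6/(6 - 1) = 1.2
|y|^q = 2.131^1.2 = 2.4791
f*(2.131) = 2.4791 / 1.2 = 2.0659


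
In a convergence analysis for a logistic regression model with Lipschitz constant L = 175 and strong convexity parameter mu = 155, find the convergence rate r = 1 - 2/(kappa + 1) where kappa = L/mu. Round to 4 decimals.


Step 1: Compute the condition number.
kappa = L/mu = 175/155 = 1.129
Step 2: Compute the convergence rate.
r = 1 - 2/(kappa + 1) = 1 - 2*mu/(L + mu) = (L - mu)/(L + mu) = 20/330 = 0.0606


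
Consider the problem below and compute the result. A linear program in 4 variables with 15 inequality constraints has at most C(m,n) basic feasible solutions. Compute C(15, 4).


Each vertex corresponds to some choice of n active constraints out of m, so the number of vertices is at most C(m, n) = m! / (n!(m-n)!).
m = 15, n = 4
Numerator: 15 * 14 * 13 * 12
Denominator: 4! = 24
C(15, 4) = 1365


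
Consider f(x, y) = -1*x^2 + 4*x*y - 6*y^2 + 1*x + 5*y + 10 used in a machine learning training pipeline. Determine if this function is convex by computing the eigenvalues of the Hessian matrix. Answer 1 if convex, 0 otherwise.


The Hessian of f(x,y) = -1*x^2 + 4*x*y - 6*y^2 + 1*x + 5*y + 10 is:
H = [[-2, 4], [4, -12]]
Trace = -2 - 12 = -14
Determinant = -2*-12 - (4)^2 = 8
Discriminant = (-14)^2 - 4*8 = 164.0
Eigenvalues: lambda_1 = -13.4031, lambda_2 = -0.5969
The function is not convex.

0


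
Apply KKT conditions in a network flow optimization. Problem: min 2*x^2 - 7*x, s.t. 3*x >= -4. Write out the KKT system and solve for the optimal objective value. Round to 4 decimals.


Step 1: Try lambda = 0 (constraint inactive).
Stationarity: 2*2*x - 7 = 0
x* = 7/(2*2) = 1.75
Check constraint: 3*1.75 = 5.25 >= -4 -- satisfied.
Step 2: Compute optimal value.
f(x*) = 2*1.75^2 - 7*1.75 = -6.125


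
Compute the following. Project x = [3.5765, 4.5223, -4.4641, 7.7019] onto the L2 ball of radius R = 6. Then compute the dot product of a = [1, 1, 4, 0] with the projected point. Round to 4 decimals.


Step 1: Compute ||x|| (intermediates to 6 decimals).
||x|| = sqrt(3.5765^2 + 4.5223^2 + (-4.4641)^2 + 7.7019^2) = 10.60613
Step 2: Project.
Since ||x|| > R, scale = R/||x|| = 6/10.60613 = 0.565711, proj(x) = scale * x
proj(x) = [2.023265, 2.558315, -2.52539, 4.35705]
Step 3: Dot product.
a^T * proj(x) = 1*2.023265 + 1*2.558315 + 4*(-2.52539) + 0*4.35705 = -5.52


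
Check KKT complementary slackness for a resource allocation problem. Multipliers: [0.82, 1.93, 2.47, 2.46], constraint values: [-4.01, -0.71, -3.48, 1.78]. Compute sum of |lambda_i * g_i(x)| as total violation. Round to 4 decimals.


KKT complementary slackness check:
lambda_1 * g_1 = 0.82 * -4.01 = -3.2882
lambda_2 * g_2 = 1.93 * -0.71 = -1.3703
lambda_3 * g_3 = 2.47 * -3.48 = -8.5956
lambda_4 * g_4 = 2.46 * 1.78 = 4.3788
Total violation = 3.2882 + 1.3703 + 8.5956 + 4.3788 = 17.6329


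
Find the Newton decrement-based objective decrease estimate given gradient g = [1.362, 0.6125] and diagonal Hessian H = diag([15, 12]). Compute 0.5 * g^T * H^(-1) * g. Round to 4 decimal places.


Step 1: H is diagonal, so H^(-1) * g = [0.0908, 0.051].
Step 2: g^T H^(-1) g = sum_i g_i^2 / H_ii
  = (1.362)^2/15 + (0.6125)^2/12
  = 0.1237 + 0.0313 = 0.1549
Step 3: Objective decrease = 0.5 * g^T H^(-1) g = 0.0775


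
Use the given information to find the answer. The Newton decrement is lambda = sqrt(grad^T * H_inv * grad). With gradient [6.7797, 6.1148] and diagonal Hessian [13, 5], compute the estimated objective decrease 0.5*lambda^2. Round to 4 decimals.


Step 1: H is diagonal, so H^(-1) * g = [0.5215, 1.223].
Step 2: g^T H^(-1) g = sum_i g_i^2 / H_ii
  = (6.7797)^2/13 + (6.1148)^2/5
  = 3.5357 + 7.4782 = 11.0139
Step 3: Objective decrease = 0.5 * g^T H^(-1) g = 5.5069


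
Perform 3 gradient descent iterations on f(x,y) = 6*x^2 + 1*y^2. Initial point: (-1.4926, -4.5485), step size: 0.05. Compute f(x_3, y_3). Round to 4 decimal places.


Gradient descent on f(x,y) = 6*x^2 + 1*y^2.
Starting point: (-1.4926, -4.5485), alpha = 0.05
Step 1: grad_x = 2*6*-1.4926 = -17.9112, grad_y = 2*1*-4.5485 = -9.097
  x_1 = -1.4926 - 0.05*-17.9112 = -0.597
  y_1 = -4.5485 - 0.05*-9.097 = -4.0937
Step 2: grad_x = 2*6*-0.597 = -7.1645, grad_y = 2*1*-4.0937 = -8.1873
  x_2 = -0.597 - 0.05*-7.1645 = -0.2388
  y_2 = -4.0937 - 0.05*-8.1873 = -3.6843
Step 3: grad_x = 2*6*-0.2388 = -2.8658, grad_y = 2*1*-3.6843 = -7.3686
  x_3 = -0.2388 - 0.05*-2.8658 = -0.0955
  y_3 = -3.6843 - 0.05*-7.3686 = -3.3159
f(-0.0955, -3.3159) = 6*(-0.0955)^2 + 1*(-3.3159)^2 = 11.0497


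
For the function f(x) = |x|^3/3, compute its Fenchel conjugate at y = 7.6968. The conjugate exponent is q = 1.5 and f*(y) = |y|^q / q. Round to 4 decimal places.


The conjugate exponent q satisfies 1/p + 1/q = 1.
p = 3, so q = 3/(3 - 1) = 1.5
|y|^q = 7.6968^1.5 = 21.3533
f*(7.6968) = 21.3533 / 1.5 = 14.2355


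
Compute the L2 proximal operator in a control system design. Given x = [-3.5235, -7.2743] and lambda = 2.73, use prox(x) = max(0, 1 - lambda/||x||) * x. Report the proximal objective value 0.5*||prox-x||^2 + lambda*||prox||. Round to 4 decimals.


Step 1: Compute ||x||.
||x|| = 8.0827
Step 2: Compute scaling factor.
scale = max(0, 1 - 2.73/8.0827) = 0.6622
Step 3: prox(x) = [-2.3334, -4.8174]
||prox(x)|| = 5.3527
Step 4: Proximal objective.
0.5*||prox-x||^2 = 3.7265
lambda*||prox|| = 14.6129
Total = 18.3394


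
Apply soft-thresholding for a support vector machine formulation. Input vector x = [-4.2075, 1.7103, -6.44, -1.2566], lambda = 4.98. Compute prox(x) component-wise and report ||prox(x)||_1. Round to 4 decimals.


Soft-thresholding with lambda = 4.98:
prox(-4.2075) = sign(-4.2075)*max(|-4.2075| - 4.98, 0) = 0.0
prox(1.7103) = sign(1.7103)*max(|1.7103| - 4.98, 0) = 0.0
prox(-6.44) = sign(-6.44)*max(|-6.44| - 4.98, 0) = -1.46
prox(-1.2566) = sign(-1.2566)*max(|-1.2566| - 4.98, 0) = 0.0
prox(x) = [0.0, 0.0, -1.46, 0.0]
||prox(x)||_1 = 0.0 + 0.0 + 1.46 + 0.0 = 1.46
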